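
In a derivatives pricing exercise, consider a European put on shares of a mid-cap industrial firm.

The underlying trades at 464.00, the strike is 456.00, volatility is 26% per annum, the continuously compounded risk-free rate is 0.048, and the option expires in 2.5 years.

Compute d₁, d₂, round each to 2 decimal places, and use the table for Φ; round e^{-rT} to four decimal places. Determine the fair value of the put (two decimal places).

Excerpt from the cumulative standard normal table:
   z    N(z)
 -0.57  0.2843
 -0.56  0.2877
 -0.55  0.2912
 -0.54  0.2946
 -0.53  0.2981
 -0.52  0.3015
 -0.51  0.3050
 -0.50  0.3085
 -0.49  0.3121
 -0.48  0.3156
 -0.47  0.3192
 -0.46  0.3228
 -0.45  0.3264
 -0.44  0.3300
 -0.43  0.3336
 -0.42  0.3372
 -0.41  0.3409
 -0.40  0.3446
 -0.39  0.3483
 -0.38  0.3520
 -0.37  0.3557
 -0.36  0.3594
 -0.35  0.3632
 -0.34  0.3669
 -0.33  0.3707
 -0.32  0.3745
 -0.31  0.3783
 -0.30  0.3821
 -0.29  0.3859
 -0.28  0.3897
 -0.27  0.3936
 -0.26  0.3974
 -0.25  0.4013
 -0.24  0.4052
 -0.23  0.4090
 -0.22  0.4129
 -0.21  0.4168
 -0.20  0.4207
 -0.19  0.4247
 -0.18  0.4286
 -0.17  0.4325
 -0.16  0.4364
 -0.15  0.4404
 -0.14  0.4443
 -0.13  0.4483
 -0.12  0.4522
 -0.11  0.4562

T = 2.5;  σ√T = 0.4111
d₁ = [ln(464/456) + (0.048 + ½·0.26²)·2.5] / (σ√T) = (0.0174 + 0.2045) / 0.4111 = 0.5398 which rounds to 0.54
d₂ = 0.5398 − 0.4111 = 0.1287 which rounds to 0.13
exp(−rT) = exp(−0.048·2.5) = 0.8869
P = 456·0.8869·N(-0.13) − 464·N(-0.54) = 456·0.8869·0.4483 − 464·0.2946 = 181.3044 − 136.6944 = 44.6100

44.61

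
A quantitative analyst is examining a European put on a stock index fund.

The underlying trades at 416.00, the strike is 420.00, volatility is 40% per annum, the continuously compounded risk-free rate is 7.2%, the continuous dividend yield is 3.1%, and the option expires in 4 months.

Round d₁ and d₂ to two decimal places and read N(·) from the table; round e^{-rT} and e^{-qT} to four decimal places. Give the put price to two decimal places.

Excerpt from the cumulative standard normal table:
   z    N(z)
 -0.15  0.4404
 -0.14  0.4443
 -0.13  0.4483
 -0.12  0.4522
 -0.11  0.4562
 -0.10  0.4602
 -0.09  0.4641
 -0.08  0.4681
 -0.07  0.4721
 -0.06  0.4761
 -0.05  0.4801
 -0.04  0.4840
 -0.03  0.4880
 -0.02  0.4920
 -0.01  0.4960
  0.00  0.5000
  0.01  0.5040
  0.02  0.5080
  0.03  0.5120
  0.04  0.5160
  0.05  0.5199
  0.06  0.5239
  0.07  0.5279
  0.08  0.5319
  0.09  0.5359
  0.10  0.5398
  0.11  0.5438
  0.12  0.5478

36.77

σ√T = 0.4·√0.3333 = 0.2309
d₁ = [ln(416/420) + (0.072 − 0.031 + 0.4²/2)·0.3333] / 0.2309 = [-0.0096 + 0.0403] / 0.2309 = 0.1332 which rounds to 0.13
d₂ = d₁ − σ√T = 0.1332 − 0.2309 = -0.0977 which rounds to -0.10
exp(−qT) = exp(−0.031·0.3333) = 0.9897;  exp(−rT) = exp(−0.072·0.3333) = 0.9763
N(−d₂) = N(0.10) = 0.5398;  N(−d₁) = N(-0.13) = 0.4483
P = 420·0.9763·0.5398 − 416·0.9897·0.4483 = 221.3428 − 184.5719 = 36.7709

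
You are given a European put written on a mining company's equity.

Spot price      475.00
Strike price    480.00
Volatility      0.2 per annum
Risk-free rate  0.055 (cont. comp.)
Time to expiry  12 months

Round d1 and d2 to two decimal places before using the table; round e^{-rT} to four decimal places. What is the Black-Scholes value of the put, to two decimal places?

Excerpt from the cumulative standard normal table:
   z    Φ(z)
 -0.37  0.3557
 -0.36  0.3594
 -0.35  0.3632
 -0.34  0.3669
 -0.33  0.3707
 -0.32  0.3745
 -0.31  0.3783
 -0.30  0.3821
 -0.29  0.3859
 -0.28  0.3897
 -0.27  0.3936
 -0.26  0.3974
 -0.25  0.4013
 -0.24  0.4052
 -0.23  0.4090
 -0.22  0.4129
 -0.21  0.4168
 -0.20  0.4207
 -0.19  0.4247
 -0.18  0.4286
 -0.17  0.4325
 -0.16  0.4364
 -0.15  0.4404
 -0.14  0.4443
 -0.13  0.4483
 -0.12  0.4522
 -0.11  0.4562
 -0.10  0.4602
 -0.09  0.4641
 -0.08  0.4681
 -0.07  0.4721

27.56

T = 1;  σ√T = 0.2000
d₁ = [ln(475/480) + (0.055 + 0.2²/2)·1] / 0.2000 = [-0.0105 + 0.0750] / 0.2000 = 0.3226 ≈ 0.32
d₂ = d₁ − σ√T = 0.3226 − 0.2000 = 0.1226 ≈ 0.12
exp(−rT) = exp(−0.055·1) = 0.9465
P = 480·0.9465·N(-0.12) − 475·N(-0.32) = 480·0.9465·0.4522 − 475·0.3745 = 205.4435 − 177.8875 = 27.5560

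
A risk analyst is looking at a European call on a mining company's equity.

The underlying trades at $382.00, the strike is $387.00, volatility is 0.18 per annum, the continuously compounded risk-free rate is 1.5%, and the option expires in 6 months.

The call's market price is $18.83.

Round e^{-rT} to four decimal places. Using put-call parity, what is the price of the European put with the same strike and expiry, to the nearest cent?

$20.93

exp(−rT) = exp(−0.015·0.5) = 0.9925
Put-call parity: C − P = S − K·e^(−rT) = 382 − 387·0.9925 = 382 − 384.0975 = -2.0975
P = C − (C − P) = 18.83 − (-2.0975) = 20.9275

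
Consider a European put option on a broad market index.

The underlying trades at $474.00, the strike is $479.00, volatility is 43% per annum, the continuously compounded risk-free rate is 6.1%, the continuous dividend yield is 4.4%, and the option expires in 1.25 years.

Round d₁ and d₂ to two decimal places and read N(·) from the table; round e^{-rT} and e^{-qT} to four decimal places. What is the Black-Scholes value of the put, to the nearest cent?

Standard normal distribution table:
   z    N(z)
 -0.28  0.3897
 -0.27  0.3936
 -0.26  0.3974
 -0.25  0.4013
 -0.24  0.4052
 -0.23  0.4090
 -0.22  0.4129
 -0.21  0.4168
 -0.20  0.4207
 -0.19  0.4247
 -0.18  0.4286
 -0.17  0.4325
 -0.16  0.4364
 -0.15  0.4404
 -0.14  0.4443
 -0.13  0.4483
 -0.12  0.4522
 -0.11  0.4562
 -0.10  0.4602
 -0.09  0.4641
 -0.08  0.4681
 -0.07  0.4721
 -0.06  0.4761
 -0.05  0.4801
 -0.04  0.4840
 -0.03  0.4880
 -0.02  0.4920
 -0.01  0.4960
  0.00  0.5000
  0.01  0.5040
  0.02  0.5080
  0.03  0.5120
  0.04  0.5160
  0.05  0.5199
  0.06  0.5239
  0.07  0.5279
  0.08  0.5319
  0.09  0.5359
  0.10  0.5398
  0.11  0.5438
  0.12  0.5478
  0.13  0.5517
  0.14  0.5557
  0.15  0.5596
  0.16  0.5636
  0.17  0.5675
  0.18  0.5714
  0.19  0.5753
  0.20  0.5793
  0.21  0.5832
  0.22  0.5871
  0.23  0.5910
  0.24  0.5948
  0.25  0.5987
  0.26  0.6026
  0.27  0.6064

$82.29

T = 1.25;  σ√T = 0.4808
d₁ = [ln(474/479) + (0.061 − 0.044 + ½·0.43²)·1.25] / (σ√T) = (-0.0105 + 0.1368) / 0.4808 = 0.2628 ≈ 0.26
d₂ = 0.2628 − 0.4808 = -0.2180 ≈ -0.22
e^(−qT) = e^(−0.044·1.25) = 0.9465;  e^(−rT) = e^(−0.061·1.25) = 0.9266
N(−d₂) = N(0.22) = 0.5871;  N(−d₁) = N(-0.26) = 0.3974
P = 479·0.9266·0.5871 − 474·0.9465·0.3974 = 260.5793 − 178.2899 = 82.2894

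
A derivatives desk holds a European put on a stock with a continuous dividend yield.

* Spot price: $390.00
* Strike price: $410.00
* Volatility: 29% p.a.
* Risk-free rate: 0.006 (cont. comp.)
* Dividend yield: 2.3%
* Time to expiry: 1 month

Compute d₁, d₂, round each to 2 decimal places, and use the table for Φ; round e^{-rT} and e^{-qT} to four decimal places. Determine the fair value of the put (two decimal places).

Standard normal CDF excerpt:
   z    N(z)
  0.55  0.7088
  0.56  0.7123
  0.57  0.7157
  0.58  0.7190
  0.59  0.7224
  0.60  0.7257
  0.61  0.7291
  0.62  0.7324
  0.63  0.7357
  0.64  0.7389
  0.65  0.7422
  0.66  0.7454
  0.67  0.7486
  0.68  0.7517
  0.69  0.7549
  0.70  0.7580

T = 0.08333;  σ√T = 0.0837
ln(S/K) + (r − q + σ²/2)T = ln(390/410) + (0.006 − 0.023 + 0.29²/2)·0.08333 = -0.0500 + 0.0021 = -0.0479
d₁ = -0.0479 / 0.0837 = -0.5724 ≈ -0.57
d₂ = d₁ − σ√T = -0.5724 − 0.0837 = -0.6562 ≈ -0.66
e^(−qT) = e^(−0.023·0.08333) = 0.9981;  e^(−rT) = e^(−0.006·0.08333) = 0.9995
P = 410·0.9995·N(0.66) − 390·0.9981·N(0.57) = 410·0.9995·0.7454 − 390·0.9981·0.7157 = 305.4612 − 278.5927 = 26.8685

$26.87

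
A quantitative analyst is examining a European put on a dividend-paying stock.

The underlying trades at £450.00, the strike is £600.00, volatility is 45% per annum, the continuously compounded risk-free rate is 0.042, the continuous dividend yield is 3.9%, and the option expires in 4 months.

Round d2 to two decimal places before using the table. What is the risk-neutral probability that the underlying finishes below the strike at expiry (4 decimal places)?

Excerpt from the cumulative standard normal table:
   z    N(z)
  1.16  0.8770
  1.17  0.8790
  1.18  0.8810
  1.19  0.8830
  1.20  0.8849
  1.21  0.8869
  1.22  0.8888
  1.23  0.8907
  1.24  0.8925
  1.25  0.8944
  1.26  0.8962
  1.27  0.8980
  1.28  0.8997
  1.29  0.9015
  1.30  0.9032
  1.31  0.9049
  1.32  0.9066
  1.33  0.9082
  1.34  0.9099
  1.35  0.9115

0.8907

σ√T = 0.45 × 0.5774 = 0.2598
d₁ = [ln(450/600) + (0.042 − 0.039 + ½·0.45²)·0.3333] / (σ√T) = (-0.2877 + 0.0348) / 0.2598 = -0.9735 ⇒ -0.97
d₂ = -0.9735 − 0.2598 = -1.2333 ⇒ -1.23
Risk-neutral Pr[S_T < K] = N(−d₂) = N(1.23) = 0.8907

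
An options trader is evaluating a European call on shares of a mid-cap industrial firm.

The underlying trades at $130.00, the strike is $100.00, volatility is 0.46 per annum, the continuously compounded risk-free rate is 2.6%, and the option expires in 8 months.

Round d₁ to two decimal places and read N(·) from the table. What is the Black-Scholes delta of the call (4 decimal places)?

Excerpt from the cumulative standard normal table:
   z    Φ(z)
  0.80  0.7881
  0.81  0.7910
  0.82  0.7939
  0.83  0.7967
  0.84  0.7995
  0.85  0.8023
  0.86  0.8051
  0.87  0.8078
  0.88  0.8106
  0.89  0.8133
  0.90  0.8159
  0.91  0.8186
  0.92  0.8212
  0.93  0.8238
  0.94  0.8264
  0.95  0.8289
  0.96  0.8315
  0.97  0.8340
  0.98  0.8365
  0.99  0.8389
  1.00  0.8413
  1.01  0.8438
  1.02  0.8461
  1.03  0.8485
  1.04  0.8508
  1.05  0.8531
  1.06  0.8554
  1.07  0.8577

σ√T = 0.46 × 0.8165 = 0.3756
d₁ = [ln(130/100) + (0.026 + 0.46²/2)·0.6667] / 0.3756 = [0.2624 + 0.0879] / 0.3756 = 0.9325 ⇒ 0.93
N(d₁) = N(0.93) = 0.8238
Δ_call = N(d₁) = 0.8238

0.8238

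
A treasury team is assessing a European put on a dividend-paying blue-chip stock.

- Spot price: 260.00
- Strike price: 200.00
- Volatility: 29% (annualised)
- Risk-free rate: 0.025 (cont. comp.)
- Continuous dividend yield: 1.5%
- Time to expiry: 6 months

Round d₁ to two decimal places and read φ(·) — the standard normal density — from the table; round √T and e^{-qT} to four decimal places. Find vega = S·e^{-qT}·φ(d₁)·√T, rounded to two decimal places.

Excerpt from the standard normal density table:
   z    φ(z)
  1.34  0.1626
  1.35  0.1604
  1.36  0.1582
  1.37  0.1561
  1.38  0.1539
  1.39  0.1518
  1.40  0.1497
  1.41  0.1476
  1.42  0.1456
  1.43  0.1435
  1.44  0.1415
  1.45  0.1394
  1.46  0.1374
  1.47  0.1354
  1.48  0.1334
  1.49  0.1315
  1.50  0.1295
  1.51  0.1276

T = 0.5;  σ√T = 0.2051
d₁ = [ln(260/200) + (0.025 − 0.015 + 0.29²/2)·0.5] / 0.2051 = [0.2624 + 0.0260] / 0.2051 = 1.4064 which rounds to 1.41
√T = √0.5 = 0.7071
φ(d₁) = φ(1.41) = 0.1476
exp(−qT) = exp(−0.015·0.5) = 0.9925
vega = S·exp(−qT)·φ(d₁)·√T = 260·0.9925·0.1476·0.7071 = 26.9322
(Vega is the same for a European call and put with the same parameters.)

26.93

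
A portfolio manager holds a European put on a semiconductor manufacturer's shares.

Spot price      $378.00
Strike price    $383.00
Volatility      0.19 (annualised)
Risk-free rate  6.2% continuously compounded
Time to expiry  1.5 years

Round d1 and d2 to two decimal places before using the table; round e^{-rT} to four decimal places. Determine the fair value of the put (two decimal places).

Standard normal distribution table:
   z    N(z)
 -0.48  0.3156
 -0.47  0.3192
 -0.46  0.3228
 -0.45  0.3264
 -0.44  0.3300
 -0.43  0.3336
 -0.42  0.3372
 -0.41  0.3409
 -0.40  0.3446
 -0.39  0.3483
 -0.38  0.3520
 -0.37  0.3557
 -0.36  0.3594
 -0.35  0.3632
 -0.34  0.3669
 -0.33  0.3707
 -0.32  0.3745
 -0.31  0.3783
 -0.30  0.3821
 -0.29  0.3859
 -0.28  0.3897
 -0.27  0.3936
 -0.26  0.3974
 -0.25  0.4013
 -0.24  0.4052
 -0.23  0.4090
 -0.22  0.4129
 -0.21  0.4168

σ√T = 0.19·√1.5 = 0.2327
d₁ = [ln(378/383) + (0.062 + 0.19²/2)·1.5] / 0.2327 = [-0.0131 + 0.1201] / 0.2327 = 0.4595 ≈ 0.46
d₂ = d₁ − σ√T = 0.4595 − 0.2327 = 0.2268 ≈ 0.23
e^(−rT) = e^(−0.062·1.5) = 0.9112
P = 383·0.9112·N(-0.23) − 378·N(-0.46) = 383·0.9112·0.4090 − 378·0.3228 = 142.7367 − 122.0184 = 20.7183

$20.72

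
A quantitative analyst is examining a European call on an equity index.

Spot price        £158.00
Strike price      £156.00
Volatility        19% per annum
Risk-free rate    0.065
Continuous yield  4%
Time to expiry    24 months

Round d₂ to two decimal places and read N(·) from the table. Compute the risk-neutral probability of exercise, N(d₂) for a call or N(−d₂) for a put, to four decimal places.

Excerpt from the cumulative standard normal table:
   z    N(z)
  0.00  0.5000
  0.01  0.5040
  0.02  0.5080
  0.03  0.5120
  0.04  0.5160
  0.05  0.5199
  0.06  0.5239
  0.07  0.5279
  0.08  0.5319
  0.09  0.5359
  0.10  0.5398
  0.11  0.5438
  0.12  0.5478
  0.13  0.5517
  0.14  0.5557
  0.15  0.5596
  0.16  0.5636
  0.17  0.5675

0.5398

T = 2;  σ√T = 0.2687
d₁ = [ln(158/156) + (0.065 − 0.04 + 0.19²/2)·2] / 0.2687 = [0.0127 + 0.0861] / 0.2687 = 0.3678 which rounds to 0.37
d₂ = d₁ − σ√T = 0.3678 − 0.2687 = 0.0991 which rounds to 0.10
Pr(exercise) under Q = N(d₂) = 0.5398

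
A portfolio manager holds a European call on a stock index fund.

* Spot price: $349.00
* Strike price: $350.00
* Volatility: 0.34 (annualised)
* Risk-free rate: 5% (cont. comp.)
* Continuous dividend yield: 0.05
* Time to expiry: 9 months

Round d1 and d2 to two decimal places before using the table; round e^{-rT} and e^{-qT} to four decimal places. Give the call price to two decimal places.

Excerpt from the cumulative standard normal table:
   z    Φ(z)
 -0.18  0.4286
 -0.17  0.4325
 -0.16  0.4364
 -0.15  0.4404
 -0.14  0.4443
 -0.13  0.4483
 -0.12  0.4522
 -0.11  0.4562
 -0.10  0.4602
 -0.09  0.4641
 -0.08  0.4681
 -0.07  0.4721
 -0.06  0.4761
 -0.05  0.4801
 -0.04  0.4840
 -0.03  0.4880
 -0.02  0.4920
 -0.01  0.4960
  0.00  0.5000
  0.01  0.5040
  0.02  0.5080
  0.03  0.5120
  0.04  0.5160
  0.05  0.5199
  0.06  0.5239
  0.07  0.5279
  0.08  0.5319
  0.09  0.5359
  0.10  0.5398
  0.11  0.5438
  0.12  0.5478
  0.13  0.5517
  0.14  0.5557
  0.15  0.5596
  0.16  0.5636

σ√T = 0.34·√0.75 = 0.2944
d₁ = [ln(349/350) + (0.05 − 0.05 + 0.34²/2)·0.75] / 0.2944 = [-0.0029 + 0.0434] / 0.2944 = 0.1375 → 0.14
d₂ = d₁ − σ√T = 0.1375 − 0.2944 = -0.1569 → -0.16
e^(−qT) = e^(−0.05·0.75) = 0.9632;  e^(−rT) = e^(−0.05·0.75) = 0.9632
C = 349·0.9632·N(0.14) − 350·0.9632·N(-0.16) = 349·0.9632·0.5557 − 350·0.9632·0.4364 = 186.8023 − 147.1192 = 39.6832

$39.68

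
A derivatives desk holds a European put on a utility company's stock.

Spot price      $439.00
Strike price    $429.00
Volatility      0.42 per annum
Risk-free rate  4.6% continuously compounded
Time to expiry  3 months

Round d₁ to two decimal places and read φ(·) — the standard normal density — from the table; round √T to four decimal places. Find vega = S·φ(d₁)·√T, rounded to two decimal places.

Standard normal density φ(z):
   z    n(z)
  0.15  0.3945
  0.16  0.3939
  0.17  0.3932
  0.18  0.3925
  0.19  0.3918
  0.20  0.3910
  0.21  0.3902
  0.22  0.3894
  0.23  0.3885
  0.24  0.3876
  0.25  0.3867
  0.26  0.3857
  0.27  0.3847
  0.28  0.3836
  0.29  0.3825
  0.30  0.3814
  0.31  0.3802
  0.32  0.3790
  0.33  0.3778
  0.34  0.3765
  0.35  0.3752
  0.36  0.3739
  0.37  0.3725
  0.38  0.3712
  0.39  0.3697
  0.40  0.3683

σ√T = 0.42·√0.25 = 0.2100
d₁ = [ln(439/429) + (0.046 + 0.42²/2)·0.25] / 0.2100 = [0.0230 + 0.0335] / 0.2100 = 0.2695 ≈ 0.27
√T = √0.25 = 0.5000
φ(d₁) = φ(0.27) = 0.3847
vega = S·φ(d₁)·√T = 439·0.3847·0.5000 = 84.4416

84.44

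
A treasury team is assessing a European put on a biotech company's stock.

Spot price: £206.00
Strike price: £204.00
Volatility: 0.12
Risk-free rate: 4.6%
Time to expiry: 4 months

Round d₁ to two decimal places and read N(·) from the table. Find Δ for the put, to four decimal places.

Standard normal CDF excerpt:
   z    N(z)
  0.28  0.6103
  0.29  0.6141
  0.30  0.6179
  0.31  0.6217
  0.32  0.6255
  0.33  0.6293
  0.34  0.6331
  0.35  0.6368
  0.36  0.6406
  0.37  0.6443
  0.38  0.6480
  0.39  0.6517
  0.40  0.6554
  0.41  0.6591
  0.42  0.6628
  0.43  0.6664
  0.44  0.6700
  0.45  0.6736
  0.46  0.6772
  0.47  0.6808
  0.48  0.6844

T = 0.3333;  σ√T = 0.0693
ln(S/K) + (r + σ²/2)T = ln(206/204) + (0.046 + 0.12²/2)·0.3333 = 0.0098 + 0.0177 = 0.0275
d₁ = 0.0275 / 0.0693 = 0.3968 ≈ 0.40
N(d₁) = N(0.40) = 0.6554
Δ_put = N(d₁) − 1 = 0.6554 − 1 = -0.3446

-0.3446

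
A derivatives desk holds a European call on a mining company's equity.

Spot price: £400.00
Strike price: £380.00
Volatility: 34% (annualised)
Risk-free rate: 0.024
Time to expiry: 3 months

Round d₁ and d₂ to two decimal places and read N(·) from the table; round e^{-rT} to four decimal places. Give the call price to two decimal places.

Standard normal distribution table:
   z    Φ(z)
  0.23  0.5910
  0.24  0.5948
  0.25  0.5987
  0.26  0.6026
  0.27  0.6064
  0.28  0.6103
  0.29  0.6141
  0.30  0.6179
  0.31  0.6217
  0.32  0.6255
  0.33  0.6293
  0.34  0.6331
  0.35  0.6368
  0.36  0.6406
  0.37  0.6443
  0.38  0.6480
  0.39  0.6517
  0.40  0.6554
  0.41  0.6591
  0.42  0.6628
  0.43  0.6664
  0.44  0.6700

σ√T = 0.34 × 0.5000 = 0.1700
d₁ = [ln(400/380) + (0.024 + 0.34²/2)·0.25] / 0.1700 = [0.0513 + 0.0205] / 0.1700 = 0.4220 ⇒ 0.42
d₂ = d₁ − σ√T = 0.4220 − 0.1700 = 0.2520 ⇒ 0.25
e^(−rT) = e^(−0.024·0.25) = 0.9940
C = 400·N(0.42) − 380·0.9940·N(0.25) = 400·0.6628 − 380·0.9940·0.5987 = 265.1200 − 226.1410 = 38.9790

£38.98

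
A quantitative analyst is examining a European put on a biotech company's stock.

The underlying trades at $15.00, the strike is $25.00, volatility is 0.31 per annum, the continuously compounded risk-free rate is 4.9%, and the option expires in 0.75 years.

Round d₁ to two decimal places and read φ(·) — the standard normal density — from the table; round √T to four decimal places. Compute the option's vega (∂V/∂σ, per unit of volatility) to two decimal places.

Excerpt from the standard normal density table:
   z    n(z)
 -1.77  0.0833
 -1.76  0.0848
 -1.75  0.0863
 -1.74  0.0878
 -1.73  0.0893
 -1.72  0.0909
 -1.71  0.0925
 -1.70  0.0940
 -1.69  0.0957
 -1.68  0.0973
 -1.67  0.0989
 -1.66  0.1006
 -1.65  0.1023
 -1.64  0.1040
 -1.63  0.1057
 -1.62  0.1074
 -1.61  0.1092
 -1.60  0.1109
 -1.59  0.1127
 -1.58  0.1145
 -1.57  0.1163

T = 0.75;  σ√T = 0.2685
d₁ = [ln(15/25) + (0.049 + 0.31²/2)·0.75] / 0.2685 = [-0.5108 + 0.0728] / 0.2685 = -1.6316 → -1.63
√T = √0.75 = 0.8660
φ(d₁) = φ(-1.63) = 0.1057
vega = S·φ(d₁)·√T = 15·0.1057·0.8660 = 1.3730

1.37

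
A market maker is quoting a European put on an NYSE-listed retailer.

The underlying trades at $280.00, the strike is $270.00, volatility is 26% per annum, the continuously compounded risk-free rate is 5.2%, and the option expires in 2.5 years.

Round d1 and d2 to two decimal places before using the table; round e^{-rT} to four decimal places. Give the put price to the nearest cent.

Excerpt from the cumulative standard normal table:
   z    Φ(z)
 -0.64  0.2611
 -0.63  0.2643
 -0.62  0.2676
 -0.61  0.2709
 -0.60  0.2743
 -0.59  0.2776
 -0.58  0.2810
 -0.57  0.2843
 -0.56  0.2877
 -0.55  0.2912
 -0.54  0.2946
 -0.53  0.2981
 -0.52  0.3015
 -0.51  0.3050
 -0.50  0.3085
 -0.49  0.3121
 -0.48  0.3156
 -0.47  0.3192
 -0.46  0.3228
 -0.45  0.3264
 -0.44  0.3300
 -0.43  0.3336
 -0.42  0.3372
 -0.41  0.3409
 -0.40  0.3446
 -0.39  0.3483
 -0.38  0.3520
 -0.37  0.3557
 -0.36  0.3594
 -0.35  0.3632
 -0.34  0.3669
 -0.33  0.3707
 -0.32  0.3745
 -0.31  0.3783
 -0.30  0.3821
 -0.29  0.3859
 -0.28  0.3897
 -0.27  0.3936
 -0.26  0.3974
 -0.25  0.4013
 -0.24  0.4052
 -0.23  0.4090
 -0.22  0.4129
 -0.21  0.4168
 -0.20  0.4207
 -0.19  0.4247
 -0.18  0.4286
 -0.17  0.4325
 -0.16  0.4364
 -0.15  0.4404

σ√T = 0.26·√2.5 = 0.4111
ln(S/K) + (r + σ²/2)T = ln(280/270) + (0.052 + 0.26²/2)·2.5 = 0.0364 + 0.2145 = 0.2509
d₁ = 0.2509 / 0.4111 = 0.6102 ≈ 0.61
d₂ = d₁ − σ√T = 0.6102 − 0.4111 = 0.1991 ≈ 0.20
exp(−rT) = exp(−0.052·2.5) = 0.8781
P = 270·0.8781·N(-0.20) − 280·N(-0.61) = 270·0.8781·0.4207 − 280·0.2709 = 99.7425 − 75.8520 = 23.8905

$23.89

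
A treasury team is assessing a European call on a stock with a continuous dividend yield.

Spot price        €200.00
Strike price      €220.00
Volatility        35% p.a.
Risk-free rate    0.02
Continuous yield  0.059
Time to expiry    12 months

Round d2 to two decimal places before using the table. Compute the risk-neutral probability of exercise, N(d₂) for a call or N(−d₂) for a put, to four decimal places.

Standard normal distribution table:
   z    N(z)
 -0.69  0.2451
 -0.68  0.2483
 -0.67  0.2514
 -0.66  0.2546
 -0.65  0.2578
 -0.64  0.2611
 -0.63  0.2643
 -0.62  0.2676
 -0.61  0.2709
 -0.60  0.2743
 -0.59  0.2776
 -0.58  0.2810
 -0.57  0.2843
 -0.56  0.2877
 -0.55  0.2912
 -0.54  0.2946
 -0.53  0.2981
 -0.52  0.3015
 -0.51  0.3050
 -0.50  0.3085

0.2877

σ√T = 0.35 × 1.0000 = 0.3500
ln(S/K) + (r − q + σ²/2)T = ln(200/220) + (0.02 − 0.059 + 0.35²/2)·1 = -0.0953 + 0.0222 = -0.0731
d₁ = -0.0731 / 0.3500 = -0.2087 which rounds to -0.21
d₂ = d₁ − σ√T = -0.2087 − 0.3500 = -0.5587 which rounds to -0.56
Risk-neutral Pr[S_T > K] = N(d₂) = N(-0.56) = 0.2877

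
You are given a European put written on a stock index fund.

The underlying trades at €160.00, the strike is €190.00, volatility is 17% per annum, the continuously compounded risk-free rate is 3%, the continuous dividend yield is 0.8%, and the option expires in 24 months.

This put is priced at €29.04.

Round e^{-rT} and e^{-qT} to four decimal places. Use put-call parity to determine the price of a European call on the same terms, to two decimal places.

e^(−qT) = e^(−0.008·2) = 0.9841;  e^(−rT) = e^(−0.03·2) = 0.9418
Put-call parity: C − P = S·e^(−qT) − K·e^(−rT) = 160·0.9841 − 190·0.9418 = 157.4560 − 178.9420 = -21.4860
C = P + (C − P) = 29.04 + (-21.4860) = 7.5540

€7.55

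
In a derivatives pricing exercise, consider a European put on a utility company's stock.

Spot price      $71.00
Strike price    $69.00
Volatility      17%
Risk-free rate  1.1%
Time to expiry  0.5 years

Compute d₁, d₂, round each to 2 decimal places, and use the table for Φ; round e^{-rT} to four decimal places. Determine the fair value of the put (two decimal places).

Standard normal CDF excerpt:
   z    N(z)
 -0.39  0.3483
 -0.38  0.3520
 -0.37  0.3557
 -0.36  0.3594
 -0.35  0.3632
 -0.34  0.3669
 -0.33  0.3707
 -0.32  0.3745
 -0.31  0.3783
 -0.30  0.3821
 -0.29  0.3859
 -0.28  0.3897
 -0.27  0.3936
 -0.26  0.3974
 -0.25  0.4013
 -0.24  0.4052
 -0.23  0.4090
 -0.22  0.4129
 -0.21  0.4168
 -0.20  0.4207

T = 0.5;  σ√T = 0.1202
ln(S/K) + (r + σ²/2)T = ln(71/69) + (0.011 + 0.17²/2)·0.5 = 0.0286 + 0.0127 = 0.0413
d₁ = 0.0413 / 0.1202 = 0.3436 ≈ 0.34
d₂ = d₁ − σ√T = 0.3436 − 0.1202 = 0.2233 ≈ 0.22
exp(−rT) = exp(−0.011·0.5) = 0.9945
N(−d₂) = N(-0.22) = 0.4129;  N(−d₁) = N(-0.34) = 0.3669
P = 69·0.9945·0.4129 − 71·0.3669 = 28.3334 − 26.0499 = 2.2835

$2.28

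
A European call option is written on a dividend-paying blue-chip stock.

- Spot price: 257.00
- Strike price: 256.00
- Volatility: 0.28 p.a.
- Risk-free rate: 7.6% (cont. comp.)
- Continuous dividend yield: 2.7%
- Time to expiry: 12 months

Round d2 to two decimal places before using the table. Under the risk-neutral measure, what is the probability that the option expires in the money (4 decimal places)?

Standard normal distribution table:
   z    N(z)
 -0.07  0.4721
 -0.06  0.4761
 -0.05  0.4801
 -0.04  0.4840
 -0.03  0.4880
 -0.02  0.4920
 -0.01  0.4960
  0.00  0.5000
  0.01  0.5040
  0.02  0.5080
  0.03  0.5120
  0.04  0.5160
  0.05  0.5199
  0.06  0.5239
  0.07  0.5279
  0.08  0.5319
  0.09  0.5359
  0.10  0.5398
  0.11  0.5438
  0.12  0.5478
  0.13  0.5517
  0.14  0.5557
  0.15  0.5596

T = 1;  σ√T = 0.2800
d₁ = [ln(257/256) + (0.076 − 0.027 + 0.28²/2)·1] / 0.2800 = [0.0039 + 0.0882] / 0.2800 = 0.3289 ≈ 0.33
d₂ = d₁ − σ√T = 0.3289 − 0.2800 = 0.0489 ≈ 0.05
Risk-neutral Pr[S_T > K] = N(d₂) = N(0.05) = 0.5199

0.5199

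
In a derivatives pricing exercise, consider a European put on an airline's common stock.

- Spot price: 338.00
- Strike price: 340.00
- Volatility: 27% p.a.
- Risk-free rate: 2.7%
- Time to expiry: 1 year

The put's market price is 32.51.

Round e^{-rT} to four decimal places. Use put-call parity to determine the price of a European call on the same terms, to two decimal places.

39.55

exp(−rT) = exp(−0.027·1) = 0.9734
Put-call parity: C − P = S − K·e^(−rT) = 338 − 340·0.9734 = 338 − 330.9560 = 7.0440
C = P + (C − P) = 32.51 + (7.0440) = 39.5540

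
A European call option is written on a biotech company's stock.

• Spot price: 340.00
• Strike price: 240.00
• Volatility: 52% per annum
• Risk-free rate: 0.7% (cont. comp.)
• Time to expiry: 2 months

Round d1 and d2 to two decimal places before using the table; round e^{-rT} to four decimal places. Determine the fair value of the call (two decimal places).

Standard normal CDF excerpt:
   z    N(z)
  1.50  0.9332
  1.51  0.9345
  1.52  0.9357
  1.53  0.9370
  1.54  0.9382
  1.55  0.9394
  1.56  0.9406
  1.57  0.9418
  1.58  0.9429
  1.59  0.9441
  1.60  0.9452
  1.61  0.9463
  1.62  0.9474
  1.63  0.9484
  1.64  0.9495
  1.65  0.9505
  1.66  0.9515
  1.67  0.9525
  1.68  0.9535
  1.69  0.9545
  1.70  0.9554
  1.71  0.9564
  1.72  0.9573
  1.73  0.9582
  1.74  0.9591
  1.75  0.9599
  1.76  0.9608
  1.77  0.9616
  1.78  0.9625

T = 0.1667;  σ√T = 0.2123
d₁ = [ln(340/240) + (0.007 + 0.52²/2)·0.1667] / 0.2123 = [0.3483 + 0.0237] / 0.2123 = 1.7524 ≈ 1.75
d₂ = d₁ − σ√T = 1.7524 − 0.2123 = 1.5401 ≈ 1.54
e^(−rT) = e^(−0.007·0.1667) = 0.9988
N(d₁) = N(1.75) = 0.9599;  N(d₂) = N(1.54) = 0.9382
C = 340·0.9599 − 240·0.9988·0.9382 = 326.3660 − 224.8978 = 101.4682

101.47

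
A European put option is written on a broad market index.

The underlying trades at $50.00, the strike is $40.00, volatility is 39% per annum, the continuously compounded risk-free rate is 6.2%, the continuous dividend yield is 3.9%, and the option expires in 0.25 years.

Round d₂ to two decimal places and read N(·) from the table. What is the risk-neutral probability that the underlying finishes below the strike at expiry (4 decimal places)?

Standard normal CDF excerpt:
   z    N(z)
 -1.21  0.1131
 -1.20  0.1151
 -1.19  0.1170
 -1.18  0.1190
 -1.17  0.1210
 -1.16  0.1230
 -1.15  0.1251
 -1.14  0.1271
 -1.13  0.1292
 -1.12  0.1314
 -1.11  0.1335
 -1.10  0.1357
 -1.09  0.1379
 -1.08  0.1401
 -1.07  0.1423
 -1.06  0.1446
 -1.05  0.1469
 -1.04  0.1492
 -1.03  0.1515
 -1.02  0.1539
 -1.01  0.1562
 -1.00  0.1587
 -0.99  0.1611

0.1401

T = 0.25;  σ√T = 0.1950
d₁ = [ln(50/40) + (0.062 − 0.039 + 0.39²/2)·0.25] / 0.1950 = [0.2231 + 0.0248] / 0.1950 = 1.2713 which rounds to 1.27
d₂ = d₁ − σ√T = 1.2713 − 0.1950 = 1.0763 which rounds to 1.08
Pr(exercise) under Q = N(−d₂) = N(-1.08) = 0.1401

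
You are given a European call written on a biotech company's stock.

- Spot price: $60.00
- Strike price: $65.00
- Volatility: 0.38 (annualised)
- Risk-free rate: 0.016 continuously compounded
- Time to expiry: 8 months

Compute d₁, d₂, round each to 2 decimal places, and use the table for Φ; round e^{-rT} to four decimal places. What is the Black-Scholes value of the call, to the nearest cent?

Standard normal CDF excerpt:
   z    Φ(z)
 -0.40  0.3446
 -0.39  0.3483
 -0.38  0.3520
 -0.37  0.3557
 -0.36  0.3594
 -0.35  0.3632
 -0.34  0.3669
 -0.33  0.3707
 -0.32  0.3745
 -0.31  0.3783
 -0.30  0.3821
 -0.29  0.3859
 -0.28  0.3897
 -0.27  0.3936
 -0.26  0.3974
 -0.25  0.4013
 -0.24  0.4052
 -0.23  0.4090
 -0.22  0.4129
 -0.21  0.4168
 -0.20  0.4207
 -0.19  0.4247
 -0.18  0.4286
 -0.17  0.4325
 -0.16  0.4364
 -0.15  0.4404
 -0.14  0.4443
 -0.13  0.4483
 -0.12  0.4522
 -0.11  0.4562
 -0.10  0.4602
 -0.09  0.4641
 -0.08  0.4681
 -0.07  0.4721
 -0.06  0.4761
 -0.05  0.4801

σ√T = 0.38 × 0.8165 = 0.3103
ln(S/K) + (r + σ²/2)T = ln(60/65) + (0.016 + 0.38²/2)·0.6667 = -0.0800 + 0.0588 = -0.0212
d₁ = -0.0212 / 0.3103 = -0.0685 ⇒ -0.07
d₂ = d₁ − σ√T = -0.0685 − 0.3103 = -0.3787 ⇒ -0.38
e^(−rT) = e^(−0.016·0.6667) = 0.9894
N(d₁) = N(-0.07) = 0.4721;  N(d₂) = N(-0.38) = 0.3520
C = 60·0.4721 − 65·0.9894·0.3520 = 28.3260 − 22.6375 = 5.6885

$5.69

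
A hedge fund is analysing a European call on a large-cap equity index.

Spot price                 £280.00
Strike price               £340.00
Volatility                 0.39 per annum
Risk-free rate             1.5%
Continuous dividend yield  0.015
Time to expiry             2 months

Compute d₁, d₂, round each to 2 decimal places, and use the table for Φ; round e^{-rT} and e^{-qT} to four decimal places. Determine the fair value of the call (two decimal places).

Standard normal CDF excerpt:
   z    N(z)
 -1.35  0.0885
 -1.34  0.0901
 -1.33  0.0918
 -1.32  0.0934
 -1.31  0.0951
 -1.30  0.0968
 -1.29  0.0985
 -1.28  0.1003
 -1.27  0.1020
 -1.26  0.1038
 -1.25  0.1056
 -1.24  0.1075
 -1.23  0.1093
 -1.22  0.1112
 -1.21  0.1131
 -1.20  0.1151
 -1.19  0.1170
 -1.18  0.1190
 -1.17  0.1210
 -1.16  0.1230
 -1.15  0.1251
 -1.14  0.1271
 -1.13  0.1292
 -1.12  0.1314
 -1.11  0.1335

T = 0.1667;  σ√T = 0.1592
d₁ = [ln(280/340) + (0.015 − 0.015 + 0.39²/2)·0.1667] / 0.1592 = [-0.1942 + 0.0127] / 0.1592 = -1.1398 ⇒ -1.14
d₂ = d₁ − σ√T = -1.1398 − 0.1592 = -1.2991 ⇒ -1.30
e^(−qT) = e^(−0.015·0.1667) = 0.9975;  e^(−rT) = e^(−0.015·0.1667) = 0.9975
N(d₁) = N(-1.14) = 0.1271;  N(d₂) = N(-1.30) = 0.0968
C = 280·0.9975·0.1271 − 340·0.9975·0.0968 = 35.4990 − 32.8297 = 2.6693

£2.67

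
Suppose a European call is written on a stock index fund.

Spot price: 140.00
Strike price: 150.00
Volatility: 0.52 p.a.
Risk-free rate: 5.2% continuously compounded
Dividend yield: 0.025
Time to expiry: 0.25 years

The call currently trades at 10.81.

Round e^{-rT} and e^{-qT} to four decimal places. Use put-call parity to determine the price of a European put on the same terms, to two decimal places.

exp(−qT) = exp(−0.025·0.25) = 0.9938;  exp(−rT) = exp(−0.052·0.25) = 0.9871
Put-call parity: C − P = S·e^(−qT) − K·e^(−rT) = 140·0.9938 − 150·0.9871 = 139.1320 − 148.0650 = -8.9330
P = C − (C − P) = 10.81 − (-8.9330) = 19.7430

19.74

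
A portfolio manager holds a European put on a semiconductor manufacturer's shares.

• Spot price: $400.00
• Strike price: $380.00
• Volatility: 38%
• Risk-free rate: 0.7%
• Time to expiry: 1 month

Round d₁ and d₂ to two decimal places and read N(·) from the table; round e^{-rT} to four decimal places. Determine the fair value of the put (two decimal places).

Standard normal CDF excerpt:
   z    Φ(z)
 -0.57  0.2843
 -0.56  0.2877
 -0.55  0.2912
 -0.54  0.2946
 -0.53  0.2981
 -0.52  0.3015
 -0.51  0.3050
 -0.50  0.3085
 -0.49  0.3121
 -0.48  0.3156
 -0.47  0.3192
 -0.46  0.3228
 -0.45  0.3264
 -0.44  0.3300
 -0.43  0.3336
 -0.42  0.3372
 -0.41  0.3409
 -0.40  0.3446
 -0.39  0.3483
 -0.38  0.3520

σ√T = 0.38·√0.08333 = 0.1097
d₁ = [ln(400/380) + (0.007 + 0.38²/2)·0.08333] / 0.1097 = [0.0513 + 0.0066] / 0.1097 = 0.5278 ≈ 0.53
d₂ = d₁ − σ√T = 0.5278 − 0.1097 = 0.4181 ≈ 0.42
e^(−rT) = e^(−0.007·0.08333) = 0.9994
N(−d₂) = N(-0.42) = 0.3372;  N(−d₁) = N(-0.53) = 0.2981
P = 380·0.9994·0.3372 − 400·0.2981 = 128.0591 − 119.2400 = 8.8191

$8.82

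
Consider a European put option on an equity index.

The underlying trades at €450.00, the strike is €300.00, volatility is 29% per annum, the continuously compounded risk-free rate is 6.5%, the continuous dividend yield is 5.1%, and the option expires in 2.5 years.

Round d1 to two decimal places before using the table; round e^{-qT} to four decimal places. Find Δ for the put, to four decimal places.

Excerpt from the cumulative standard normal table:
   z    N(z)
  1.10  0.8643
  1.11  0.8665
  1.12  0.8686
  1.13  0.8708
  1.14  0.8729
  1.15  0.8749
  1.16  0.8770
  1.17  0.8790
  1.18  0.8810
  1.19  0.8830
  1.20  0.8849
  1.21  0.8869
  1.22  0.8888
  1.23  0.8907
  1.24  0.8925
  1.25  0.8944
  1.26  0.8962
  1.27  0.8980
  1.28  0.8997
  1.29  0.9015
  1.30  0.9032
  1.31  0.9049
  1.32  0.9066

-0.1030

T = 2.5;  σ√T = 0.4585
ln(S/K) + (r − q + σ²/2)T = ln(450/300) + (0.065 − 0.051 + 0.29²/2)·2.5 = 0.4055 + 0.1401 = 0.5456
d₁ = 0.5456 / 0.4585 = 1.1899 → 1.19
N(d₁) = N(1.19) = 0.8830
Δ_put = e^(−qT)·(N(d₁) − 1) = 0.8803·(0.8830 − 1) = -0.1030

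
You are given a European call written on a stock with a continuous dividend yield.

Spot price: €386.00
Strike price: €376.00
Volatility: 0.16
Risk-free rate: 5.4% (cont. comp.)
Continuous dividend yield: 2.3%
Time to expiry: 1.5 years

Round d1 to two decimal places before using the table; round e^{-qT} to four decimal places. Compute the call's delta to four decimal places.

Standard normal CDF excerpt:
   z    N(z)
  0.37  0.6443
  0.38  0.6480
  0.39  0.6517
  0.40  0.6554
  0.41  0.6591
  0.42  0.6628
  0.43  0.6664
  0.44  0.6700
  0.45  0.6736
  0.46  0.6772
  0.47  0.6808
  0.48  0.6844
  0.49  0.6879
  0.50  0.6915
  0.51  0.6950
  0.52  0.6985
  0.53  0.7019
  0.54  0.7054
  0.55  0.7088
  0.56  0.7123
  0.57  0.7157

σ√T = 0.16 × 1.2247 = 0.1960
d₁ = [ln(386/376) + (0.054 − 0.023 + 0.16²/2)·1.5] / 0.1960 = [0.0262 + 0.0657] / 0.1960 = 0.4692 → 0.47
N(d₁) = N(0.47) = 0.6808
Δ_call = exp(−qT)·N(d₁) = 0.9661·0.6808 = 0.6577

0.6577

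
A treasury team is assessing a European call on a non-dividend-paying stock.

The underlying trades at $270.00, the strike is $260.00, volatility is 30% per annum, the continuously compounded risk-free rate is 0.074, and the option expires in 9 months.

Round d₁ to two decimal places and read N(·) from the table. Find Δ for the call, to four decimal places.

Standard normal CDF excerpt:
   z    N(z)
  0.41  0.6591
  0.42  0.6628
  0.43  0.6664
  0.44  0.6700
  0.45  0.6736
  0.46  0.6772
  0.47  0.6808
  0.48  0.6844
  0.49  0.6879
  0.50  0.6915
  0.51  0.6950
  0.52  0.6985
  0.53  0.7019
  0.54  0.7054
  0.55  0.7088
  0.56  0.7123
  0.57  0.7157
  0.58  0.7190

0.6879

σ√T = 0.3·√0.75 = 0.2598
d₁ = [ln(270/260) + (0.074 + 0.3²/2)·0.75] / 0.2598 = [0.0377 + 0.0892] / 0.2598 = 0.4888 ⇒ 0.49
N(d₁) = N(0.49) = 0.6879
Δ_call = N(d₁) = 0.6879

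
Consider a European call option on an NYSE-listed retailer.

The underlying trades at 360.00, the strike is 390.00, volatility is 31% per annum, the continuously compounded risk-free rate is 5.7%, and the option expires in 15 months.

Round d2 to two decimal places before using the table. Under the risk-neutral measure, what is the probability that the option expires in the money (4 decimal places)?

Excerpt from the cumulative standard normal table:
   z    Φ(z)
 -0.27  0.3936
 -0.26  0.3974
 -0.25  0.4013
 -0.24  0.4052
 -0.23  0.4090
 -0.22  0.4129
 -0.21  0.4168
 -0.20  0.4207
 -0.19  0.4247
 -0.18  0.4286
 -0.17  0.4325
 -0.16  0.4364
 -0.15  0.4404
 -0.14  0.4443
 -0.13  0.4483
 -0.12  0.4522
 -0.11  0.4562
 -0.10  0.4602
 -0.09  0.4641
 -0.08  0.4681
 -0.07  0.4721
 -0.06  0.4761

0.4207

σ√T = 0.31·√1.25 = 0.3466
d₁ = [ln(360/390) + (0.057 + 0.31²/2)·1.25] / 0.3466 = [-0.0800 + 0.1313] / 0.3466 = 0.1479 → 0.15
d₂ = d₁ − σ√T = 0.1479 − 0.3466 = -0.1987 → -0.20
Pr(exercise) under Q = N(d₂) = 0.4207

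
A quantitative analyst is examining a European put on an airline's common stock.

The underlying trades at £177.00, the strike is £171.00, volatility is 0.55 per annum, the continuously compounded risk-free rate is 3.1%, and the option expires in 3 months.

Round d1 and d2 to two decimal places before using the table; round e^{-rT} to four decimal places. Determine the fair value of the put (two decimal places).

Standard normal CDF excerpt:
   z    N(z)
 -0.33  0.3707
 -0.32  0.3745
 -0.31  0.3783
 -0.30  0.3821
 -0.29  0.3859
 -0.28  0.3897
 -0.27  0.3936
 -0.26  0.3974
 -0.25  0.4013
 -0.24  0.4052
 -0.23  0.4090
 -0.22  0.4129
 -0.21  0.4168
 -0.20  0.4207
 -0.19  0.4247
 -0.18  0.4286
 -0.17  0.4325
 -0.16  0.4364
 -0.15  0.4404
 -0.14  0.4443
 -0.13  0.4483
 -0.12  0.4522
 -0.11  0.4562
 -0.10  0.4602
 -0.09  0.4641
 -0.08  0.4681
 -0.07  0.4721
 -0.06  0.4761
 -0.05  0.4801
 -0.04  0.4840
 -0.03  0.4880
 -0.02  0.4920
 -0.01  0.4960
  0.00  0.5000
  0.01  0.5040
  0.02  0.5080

£15.18

T = 0.25;  σ√T = 0.2750
d₁ = [ln(177/171) + (0.031 + ½·0.55²)·0.25] / (σ√T) = (0.0345 + 0.0456) / 0.2750 = 0.2911 which rounds to 0.29
d₂ = 0.2911 − 0.2750 = 0.0161 which rounds to 0.02
e^(−rT) = e^(−0.031·0.25) = 0.9923
N(−d₂) = N(-0.02) = 0.4920;  N(−d₁) = N(-0.29) = 0.3859
P = 171·0.9923·0.4920 − 177·0.3859 = 83.4842 − 68.3043 = 15.1799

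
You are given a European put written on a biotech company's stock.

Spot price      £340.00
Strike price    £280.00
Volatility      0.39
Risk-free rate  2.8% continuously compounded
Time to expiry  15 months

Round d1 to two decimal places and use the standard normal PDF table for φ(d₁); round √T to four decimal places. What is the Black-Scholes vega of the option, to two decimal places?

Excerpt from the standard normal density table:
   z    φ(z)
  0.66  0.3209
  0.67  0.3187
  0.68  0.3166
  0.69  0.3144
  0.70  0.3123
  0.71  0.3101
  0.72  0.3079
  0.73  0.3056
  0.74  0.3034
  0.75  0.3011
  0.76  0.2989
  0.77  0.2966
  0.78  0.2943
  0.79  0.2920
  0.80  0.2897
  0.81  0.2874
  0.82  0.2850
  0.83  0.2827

115.33

T = 1.25;  σ√T = 0.4360
ln(S/K) + (r + σ²/2)T = ln(340/280) + (0.028 + 0.39²/2)·1.25 = 0.1942 + 0.1301 = 0.3242
d₁ = 0.3242 / 0.4360 = 0.7436 ⇒ 0.74
√T = √1.25 = 1.1180
φ(d₁) = φ(0.74) = 0.3034
vega = S·φ(d₁)·√T = 340·0.3034·1.1180 = 115.3284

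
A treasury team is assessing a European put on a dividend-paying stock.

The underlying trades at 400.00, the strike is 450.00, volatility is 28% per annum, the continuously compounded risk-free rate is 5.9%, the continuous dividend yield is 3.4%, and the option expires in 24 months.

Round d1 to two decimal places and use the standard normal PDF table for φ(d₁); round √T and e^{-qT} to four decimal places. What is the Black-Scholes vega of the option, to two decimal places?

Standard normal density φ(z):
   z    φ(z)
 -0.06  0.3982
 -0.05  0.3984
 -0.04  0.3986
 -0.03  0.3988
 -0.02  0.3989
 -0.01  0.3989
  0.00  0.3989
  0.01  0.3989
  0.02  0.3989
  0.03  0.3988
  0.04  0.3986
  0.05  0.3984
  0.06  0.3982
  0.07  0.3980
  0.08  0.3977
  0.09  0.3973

T = 2;  σ√T = 0.3960
d₁ = [ln(400/450) + (0.059 − 0.034 + ½·0.28²)·2] / (σ√T) = (-0.1178 + 0.1284) / 0.3960 = 0.0268 → 0.03
√T = √2 = 1.4142
φ(d₁) = φ(0.03) = 0.3988
exp(−qT) = exp(−0.034·2) = 0.9343
vega = S·exp(−qT)·φ(d₁)·√T = 400·0.9343·0.3988·1.4142 = 210.7717

210.77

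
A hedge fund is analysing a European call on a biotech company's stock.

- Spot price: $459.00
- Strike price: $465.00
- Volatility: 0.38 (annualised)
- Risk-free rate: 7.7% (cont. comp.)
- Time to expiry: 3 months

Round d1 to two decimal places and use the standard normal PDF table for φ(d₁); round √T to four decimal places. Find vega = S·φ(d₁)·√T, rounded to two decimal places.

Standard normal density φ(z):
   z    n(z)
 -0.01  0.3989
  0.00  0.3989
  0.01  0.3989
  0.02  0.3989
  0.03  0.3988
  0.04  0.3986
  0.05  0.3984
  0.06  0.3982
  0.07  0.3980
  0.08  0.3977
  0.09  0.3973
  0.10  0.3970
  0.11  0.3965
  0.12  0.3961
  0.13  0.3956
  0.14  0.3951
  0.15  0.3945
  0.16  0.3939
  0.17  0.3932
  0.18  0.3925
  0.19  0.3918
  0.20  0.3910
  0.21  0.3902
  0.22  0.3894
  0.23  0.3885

90.79

T = 0.25;  σ√T = 0.1900
d₁ = [ln(459/465) + (0.077 + 0.38²/2)·0.25] / 0.1900 = [-0.0130 + 0.0373] / 0.1900 = 0.1280 ⇒ 0.13
√T = √0.25 = 0.5000
φ(d₁) = φ(0.13) = 0.3956
vega = S·φ(d₁)·√T = 459·0.3956·0.5000 = 90.7902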